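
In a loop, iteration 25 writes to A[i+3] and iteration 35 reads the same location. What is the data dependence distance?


Distance = read iteration - write iteration
= 35 - 25 = 10

10


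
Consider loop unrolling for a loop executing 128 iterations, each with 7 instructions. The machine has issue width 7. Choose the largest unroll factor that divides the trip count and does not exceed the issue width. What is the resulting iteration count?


Largest divisor of 128 <= 7 is 4
New iterations = 128 / 4 = 32

32


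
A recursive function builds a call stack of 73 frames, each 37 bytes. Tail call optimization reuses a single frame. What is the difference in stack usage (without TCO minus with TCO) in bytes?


Without TCO: 73 * 37 = 2701 bytes
With TCO: reuse 1 frame = 37 bytes
Savings = 2701 - 37 = 2664

2664


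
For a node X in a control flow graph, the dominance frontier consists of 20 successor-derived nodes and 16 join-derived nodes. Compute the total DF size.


DF(X) = direct successor contributions + join point contributions
= 20 + 16 = 36

36


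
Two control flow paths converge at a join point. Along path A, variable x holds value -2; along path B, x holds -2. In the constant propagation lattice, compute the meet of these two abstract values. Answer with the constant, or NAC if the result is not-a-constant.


Meet operation: if both paths give the same constant, result is that constant; if they differ, result is NAC (not-a-constant).
Path A: -2, Path B: -2 -> equal
Result: constant -> -2

-2


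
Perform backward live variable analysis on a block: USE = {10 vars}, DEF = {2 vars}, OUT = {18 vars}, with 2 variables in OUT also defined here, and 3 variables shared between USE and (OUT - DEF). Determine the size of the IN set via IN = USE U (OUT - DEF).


OUT - DEF: 18 - 2 = 16
|IN| = |USE| + |OUT - DEF| - |USE ∩ (OUT - DEF)| = 10 + 16 - 3 = 23

23


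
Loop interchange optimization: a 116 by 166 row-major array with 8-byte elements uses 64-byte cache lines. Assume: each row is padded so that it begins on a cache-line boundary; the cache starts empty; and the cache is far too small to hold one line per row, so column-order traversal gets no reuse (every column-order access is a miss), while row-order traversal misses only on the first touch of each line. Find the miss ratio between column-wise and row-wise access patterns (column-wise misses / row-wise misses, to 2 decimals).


Each row occupies 166 * 8 = 1328 bytes and starts on a line boundary, so it spans ceil(1328 / 64) = 21 cache lines.
Row-major traversal misses (one per line touched): 116 * ceil(166 * 8 / 64) = 2436
Column-major traversal misses (no reuse, every access misses): 116 * 166 = 19256
Ratio = 19256 / 2436 = 7.9

7.9


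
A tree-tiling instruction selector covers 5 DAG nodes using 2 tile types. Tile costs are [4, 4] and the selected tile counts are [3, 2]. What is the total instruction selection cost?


Total cost = sum(count_i * cost_i)
= 3*4 + 2*4
= 20

20


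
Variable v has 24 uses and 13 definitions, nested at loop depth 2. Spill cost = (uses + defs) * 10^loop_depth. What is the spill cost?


uses + defs = 24 + 13 = 37
10^2 = 100
Spill cost = 37 * 100 = 3700

3700


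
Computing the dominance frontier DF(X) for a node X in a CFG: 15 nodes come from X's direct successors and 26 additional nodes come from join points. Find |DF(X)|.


DF(X) = direct successor contributions + join point contributions
= 15 + 26 = 41

41


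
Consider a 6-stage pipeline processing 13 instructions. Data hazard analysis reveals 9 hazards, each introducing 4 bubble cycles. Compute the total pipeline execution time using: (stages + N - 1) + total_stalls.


Base cycles = 6 + 13 - 1 = 18
Total stalls = 9 * 4 = 36
Total = 18 + 36 = 54

54


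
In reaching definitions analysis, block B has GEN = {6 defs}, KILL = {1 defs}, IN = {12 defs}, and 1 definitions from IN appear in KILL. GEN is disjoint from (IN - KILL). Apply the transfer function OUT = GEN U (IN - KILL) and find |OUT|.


IN - KILL: 12 - 1 = 11 surviving definitions
OUT = GEN + surviving = 6 + 11 = 17

17


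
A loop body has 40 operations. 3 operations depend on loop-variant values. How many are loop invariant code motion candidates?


Invariant candidates = total - loop-dependent
= 40 - 3 = 37

37


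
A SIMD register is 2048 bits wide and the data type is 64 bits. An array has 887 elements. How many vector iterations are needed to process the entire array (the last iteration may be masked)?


Width = 2048 / 64 = 32 elements per vector op
Iterations = ceil(887 / 32) = 28

28


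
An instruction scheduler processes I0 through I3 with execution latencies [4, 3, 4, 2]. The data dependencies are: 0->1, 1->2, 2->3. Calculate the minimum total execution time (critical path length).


Compute longest path through dependency graph: dist(Ik) = max over predecessors of dist + latency(Ik).
dist(I0) = latency 4 = 4
dist(I1) = dist(I0) + 3 = 4 + 3 = 7
dist(I2) = dist(I1) + 4 = 7 + 4 = 11
dist(I3) = dist(I2) + 2 = 11 + 2 = 13
Critical path = max dist = 13

13


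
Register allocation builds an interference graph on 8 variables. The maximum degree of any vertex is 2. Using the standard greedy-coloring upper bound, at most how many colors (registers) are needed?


Greedy coloring never needs more than (max_degree + 1) colors: when coloring a vertex, at most max_degree neighbors are already colored.
Upper bound = 2 + 1 = 3

3


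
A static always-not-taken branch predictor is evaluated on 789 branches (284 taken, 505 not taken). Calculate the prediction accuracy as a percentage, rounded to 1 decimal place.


Predictor: always-not-taken
Correct predictions = 505
Accuracy = 505 / 789 * 100 = 64.0%

64.0


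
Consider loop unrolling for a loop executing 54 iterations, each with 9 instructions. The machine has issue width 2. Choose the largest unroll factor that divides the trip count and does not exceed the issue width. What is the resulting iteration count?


Largest divisor of 54 <= 2 is 2
New iterations = 54 / 2 = 27

27


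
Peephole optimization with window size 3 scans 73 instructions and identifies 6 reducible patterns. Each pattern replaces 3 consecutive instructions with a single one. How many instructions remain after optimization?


Each match removes 2 instructions.
Total removed = 6 * 2 = 12
Remaining = 73 - 12 = 61

61


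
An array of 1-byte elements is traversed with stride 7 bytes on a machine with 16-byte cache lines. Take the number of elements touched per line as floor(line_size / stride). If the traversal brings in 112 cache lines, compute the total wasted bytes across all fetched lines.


Elements per line = floor(16 / 7) = 2
Bytes used per line = 2 * 1 = 2
Wasted per line = 16 - 2 = 14
Total wasted = 14 * 112 = 1568

1568


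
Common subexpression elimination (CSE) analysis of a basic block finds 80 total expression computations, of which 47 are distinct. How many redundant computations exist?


CSE count = total expressions - unique expressions
= 80 - 47 = 33

33


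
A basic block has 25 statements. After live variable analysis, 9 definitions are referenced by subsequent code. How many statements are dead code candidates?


Dead code = total statements - live definitions
= 25 - 9 = 16

16


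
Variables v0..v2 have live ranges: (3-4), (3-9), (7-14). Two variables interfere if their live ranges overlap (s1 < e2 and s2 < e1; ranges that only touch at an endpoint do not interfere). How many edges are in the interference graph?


Check all pairs for overlapping intervals.
Two intervals (s1,e1) and (s2,e2) overlap if s1 < e2 and s2 < e1.
v0 (3-4) vs v1..v2: overlaps v1 -> 1
v1 (3-9) vs v2: overlaps v2 -> 1
Total overlapping pairs = 1 + 1 = 2

2


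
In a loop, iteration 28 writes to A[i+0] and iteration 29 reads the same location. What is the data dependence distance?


Distance = read iteration - write iteration
= 29 - 28 = 1

1


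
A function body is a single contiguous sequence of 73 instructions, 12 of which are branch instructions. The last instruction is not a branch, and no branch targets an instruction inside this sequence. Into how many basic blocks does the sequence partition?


With no in-sequence branch targets, the leaders are the first instruction plus the instruction after each branch.
Number of basic blocks = branches + 1
= 12 + 1 = 13

13


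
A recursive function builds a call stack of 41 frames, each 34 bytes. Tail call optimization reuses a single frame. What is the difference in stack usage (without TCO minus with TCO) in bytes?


Without TCO: 41 * 34 = 1394 bytes
With TCO: reuse 1 frame = 34 bytes
Savings = 1394 - 34 = 1360

1360


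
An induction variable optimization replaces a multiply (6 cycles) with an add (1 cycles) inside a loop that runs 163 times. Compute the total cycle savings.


Per-iteration saving = 6 - 1 = 5
Total saved = 163 * 5 = 815

815


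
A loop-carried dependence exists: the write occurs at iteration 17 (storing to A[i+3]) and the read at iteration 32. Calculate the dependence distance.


Distance = read iteration - write iteration
= 32 - 17 = 15

15


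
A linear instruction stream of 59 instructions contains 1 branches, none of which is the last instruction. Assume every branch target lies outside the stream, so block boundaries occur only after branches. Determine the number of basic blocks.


With no in-sequence branch targets, the leaders are the first instruction plus the instruction after each branch.
Number of basic blocks = branches + 1
= 1 + 1 = 2

2


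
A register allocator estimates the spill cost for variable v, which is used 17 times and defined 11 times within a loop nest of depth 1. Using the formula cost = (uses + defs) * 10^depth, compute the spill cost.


uses + defs = 17 + 11 = 28
10^1 = 10
Spill cost = 28 * 10 = 280

280


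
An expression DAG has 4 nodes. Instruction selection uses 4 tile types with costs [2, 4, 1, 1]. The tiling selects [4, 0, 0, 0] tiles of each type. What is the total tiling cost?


Total cost = sum(count_i * cost_i)
= 4*2 + 0*4 + 0*1 + 0*1
= 8

8


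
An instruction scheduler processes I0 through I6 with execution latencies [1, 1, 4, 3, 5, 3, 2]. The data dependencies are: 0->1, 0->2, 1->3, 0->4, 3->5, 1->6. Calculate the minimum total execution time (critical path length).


Compute longest path through dependency graph: dist(Ik) = max over predecessors of dist + latency(Ik).
dist(I0) = latency 1 = 1
dist(I1) = dist(I0) + 1 = 1 + 1 = 2
dist(I2) = dist(I0) + 4 = 1 + 4 = 5
dist(I3) = dist(I1) + 3 = 2 + 3 = 5
dist(I4) = dist(I0) + 5 = 1 + 5 = 6
dist(I5) = dist(I3) + 3 = 5 + 3 = 8
dist(I6) = dist(I1) + 2 = 2 + 2 = 4
Critical path = max dist = 8

8


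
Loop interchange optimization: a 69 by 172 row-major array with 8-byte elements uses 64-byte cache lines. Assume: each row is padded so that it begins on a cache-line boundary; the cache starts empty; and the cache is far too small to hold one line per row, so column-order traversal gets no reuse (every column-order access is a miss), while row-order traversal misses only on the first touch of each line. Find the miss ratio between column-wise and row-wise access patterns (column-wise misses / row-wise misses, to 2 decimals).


Each row occupies 172 * 8 = 1376 bytes and starts on a line boundary, so it spans ceil(1376 / 64) = 22 cache lines.
Row-major traversal misses (one per line touched): 69 * ceil(172 * 8 / 64) = 1518
Column-major traversal misses (no reuse, every access misses): 69 * 172 = 11868
Ratio = 11868 / 1518 = 7.82

7.82


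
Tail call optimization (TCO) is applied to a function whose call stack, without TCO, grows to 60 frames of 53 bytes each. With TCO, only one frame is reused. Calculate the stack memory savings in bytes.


Without TCO: 60 * 53 = 3180 bytes
With TCO: reuse 1 frame = 53 bytes
Savings = 3180 - 53 = 3127

3127


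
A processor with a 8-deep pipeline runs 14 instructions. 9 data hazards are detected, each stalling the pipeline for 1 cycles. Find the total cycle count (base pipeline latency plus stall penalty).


Base cycles = 8 + 14 - 1 = 21
Total stalls = 9 * 1 = 9
Total = 21 + 9 = 30

30


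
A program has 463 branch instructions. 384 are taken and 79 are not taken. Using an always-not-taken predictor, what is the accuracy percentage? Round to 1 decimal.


Predictor: always-not-taken
Correct predictions = 79
Accuracy = 79 / 463 * 100 = 17.1%

17.1


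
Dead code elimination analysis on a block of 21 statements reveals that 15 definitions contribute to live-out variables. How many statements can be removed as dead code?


Dead code = total statements - live definitions
= 21 - 15 = 6

6


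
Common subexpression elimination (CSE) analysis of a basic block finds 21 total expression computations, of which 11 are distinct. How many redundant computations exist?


CSE count = total expressions - unique expressions
= 21 - 11 = 10

10


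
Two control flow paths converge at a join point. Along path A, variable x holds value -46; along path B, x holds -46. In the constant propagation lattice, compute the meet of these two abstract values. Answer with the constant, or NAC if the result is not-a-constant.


Meet operation: if both paths give the same constant, result is that constant; if they differ, result is NAC (not-a-constant).
Path A: -46, Path B: -46 -> equal
Result: constant -> -46

-46


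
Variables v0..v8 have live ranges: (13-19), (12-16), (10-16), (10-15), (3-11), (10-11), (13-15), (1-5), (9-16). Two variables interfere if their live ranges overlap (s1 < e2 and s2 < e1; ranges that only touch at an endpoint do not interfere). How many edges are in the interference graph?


Check all pairs for overlapping intervals.
Two intervals (s1,e1) and (s2,e2) overlap if s1 < e2 and s2 < e1.
v0 (13-19) vs v1..v8: overlaps v1, v2, v3, v6, v8 -> 5
v1 (12-16) vs v2..v8: overlaps v2, v3, v6, v8 -> 4
v2 (10-16) vs v3..v8: overlaps v3, v4, v5, v6, v8 -> 5
v3 (10-15) vs v4..v8: overlaps v4, v5, v6, v8 -> 4
v4 (3-11) vs v5..v8: overlaps v5, v7, v8 -> 3
v5 (10-11) vs v6..v8: overlaps v8 -> 1
v6 (13-15) vs v7..v8: overlaps v8 -> 1
v7 (1-5) vs v8: overlaps none -> 0
Total overlapping pairs = 5 + 4 + 5 + 4 + 3 + 1 + 1 + 0 = 23

23


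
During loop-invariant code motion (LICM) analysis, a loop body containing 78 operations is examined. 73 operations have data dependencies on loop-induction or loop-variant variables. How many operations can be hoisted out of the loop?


Invariant candidates = total - loop-dependent
= 78 - 73 = 5

5


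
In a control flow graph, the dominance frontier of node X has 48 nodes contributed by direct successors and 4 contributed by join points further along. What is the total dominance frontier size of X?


DF(X) = direct successor contributions + join point contributions
= 48 + 4 = 52

52


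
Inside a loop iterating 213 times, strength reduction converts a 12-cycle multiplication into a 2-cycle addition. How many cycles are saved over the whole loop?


Per-iteration saving = 12 - 2 = 10
Total saved = 213 * 10 = 2130

2130


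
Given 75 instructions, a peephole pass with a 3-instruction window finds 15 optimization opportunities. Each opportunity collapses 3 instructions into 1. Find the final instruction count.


Each match removes 2 instructions.
Total removed = 15 * 2 = 30
Remaining = 75 - 30 = 45

45


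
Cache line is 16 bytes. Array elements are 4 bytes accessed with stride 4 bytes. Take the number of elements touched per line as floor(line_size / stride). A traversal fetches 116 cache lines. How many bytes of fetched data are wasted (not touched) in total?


Elements per line = floor(16 / 4) = 4
Bytes used per line = 4 * 4 = 16
Wasted per line = 16 - 16 = 0
Total wasted = 0 * 116 = 0

0


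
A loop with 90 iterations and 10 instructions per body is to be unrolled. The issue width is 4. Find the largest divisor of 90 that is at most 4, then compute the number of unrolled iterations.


Largest divisor of 90 <= 4 is 3
New iterations = 90 / 3 = 30

30


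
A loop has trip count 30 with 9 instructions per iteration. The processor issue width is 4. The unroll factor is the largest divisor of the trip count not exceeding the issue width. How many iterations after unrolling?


Largest divisor of 30 <= 4 is 3
New iterations = 30 / 3 = 10

10


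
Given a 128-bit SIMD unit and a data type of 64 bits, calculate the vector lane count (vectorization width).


Width = SIMD bits / data type bits
= 128 / 64 = 2

2


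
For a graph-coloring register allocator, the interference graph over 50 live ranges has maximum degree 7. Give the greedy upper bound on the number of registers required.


Greedy coloring never needs more than (max_degree + 1) colors: when coloring a vertex, at most max_degree neighbors are already colored.
Upper bound = 7 + 1 = 8

8


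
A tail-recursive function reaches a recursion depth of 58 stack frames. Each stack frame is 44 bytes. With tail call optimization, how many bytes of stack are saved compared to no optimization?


Without TCO: 58 * 44 = 2552 bytes
With TCO: reuse 1 frame = 44 bytes
Savings = 2552 - 44 = 2508

2508


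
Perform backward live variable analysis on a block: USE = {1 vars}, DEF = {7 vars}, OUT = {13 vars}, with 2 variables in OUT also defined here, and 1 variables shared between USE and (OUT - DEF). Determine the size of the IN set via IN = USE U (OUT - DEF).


OUT - DEF: 13 - 2 = 11
|IN| = |USE| + |OUT - DEF| - |USE ∩ (OUT - DEF)| = 1 + 11 - 1 = 11

11


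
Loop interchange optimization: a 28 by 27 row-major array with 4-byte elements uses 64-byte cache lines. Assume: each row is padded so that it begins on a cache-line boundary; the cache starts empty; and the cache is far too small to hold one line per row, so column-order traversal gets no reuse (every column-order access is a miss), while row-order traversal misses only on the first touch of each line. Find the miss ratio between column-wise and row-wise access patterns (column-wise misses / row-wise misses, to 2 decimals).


Each row occupies 27 * 4 = 108 bytes and starts on a line boundary, so it spans ceil(108 / 64) = 2 cache lines.
Row-major traversal misses (one per line touched): 28 * ceil(27 * 4 / 64) = 56
Column-major traversal misses (no reuse, every access misses): 28 * 27 = 756
Ratio = 756 / 56 = 13.5

13.5


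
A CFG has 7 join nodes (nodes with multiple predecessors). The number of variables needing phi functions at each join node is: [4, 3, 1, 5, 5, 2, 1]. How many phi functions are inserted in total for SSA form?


Total phi functions = sum of phi functions at each join node
= 4 + 3 + 1 + 5 + 5 + 2 + 1 = 21

21


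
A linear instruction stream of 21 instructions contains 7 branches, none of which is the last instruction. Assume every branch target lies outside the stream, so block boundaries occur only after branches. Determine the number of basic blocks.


With no in-sequence branch targets, the leaders are the first instruction plus the instruction after each branch.
Number of basic blocks = branches + 1
= 7 + 1 = 8

8


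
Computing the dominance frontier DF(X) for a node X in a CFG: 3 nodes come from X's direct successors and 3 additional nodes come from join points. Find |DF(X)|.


DF(X) = direct successor contributions + join point contributions
= 3 + 3 = 6

6


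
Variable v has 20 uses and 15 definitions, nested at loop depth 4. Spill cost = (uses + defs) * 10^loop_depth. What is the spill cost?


uses + defs = 20 + 15 = 35
10^4 = 10000
Spill cost = 35 * 10000 = 350000

350000


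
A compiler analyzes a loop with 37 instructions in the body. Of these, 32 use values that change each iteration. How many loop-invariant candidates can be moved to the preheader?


Invariant candidates = total - loop-dependent
= 37 - 32 = 5

5


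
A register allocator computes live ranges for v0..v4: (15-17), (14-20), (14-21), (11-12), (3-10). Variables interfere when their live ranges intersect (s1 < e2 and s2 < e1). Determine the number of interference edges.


Check all pairs for overlapping intervals.
Two intervals (s1,e1) and (s2,e2) overlap if s1 < e2 and s2 < e1.
v0 (15-17) vs v1..v4: overlaps v1, v2 -> 2
v1 (14-20) vs v2..v4: overlaps v2 -> 1
v2 (14-21) vs v3..v4: overlaps none -> 0
v3 (11-12) vs v4: overlaps none -> 0
Total overlapping pairs = 2 + 1 + 0 + 0 = 3

3


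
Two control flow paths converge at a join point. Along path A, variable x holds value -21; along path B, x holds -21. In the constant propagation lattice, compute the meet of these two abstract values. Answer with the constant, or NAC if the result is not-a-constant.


Meet operation: if both paths give the same constant, result is that constant; if they differ, result is NAC (not-a-constant).
Path A: -21, Path B: -21 -> equal
Result: constant -> -21

-21


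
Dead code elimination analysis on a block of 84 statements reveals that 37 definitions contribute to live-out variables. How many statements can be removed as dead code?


Dead code = total statements - live definitions
= 84 - 37 = 47

47


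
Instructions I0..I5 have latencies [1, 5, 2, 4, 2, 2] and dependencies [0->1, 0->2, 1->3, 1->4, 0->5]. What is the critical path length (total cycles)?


Compute longest path through dependency graph: dist(Ik) = max over predecessors of dist + latency(Ik).
dist(I0) = latency 1 = 1
dist(I1) = dist(I0) + 5 = 1 + 5 = 6
dist(I2) = dist(I0) + 2 = 1 + 2 = 3
dist(I3) = dist(I1) + 4 = 6 + 4 = 10
dist(I4) = dist(I1) + 2 = 6 + 2 = 8
dist(I5) = dist(I0) + 2 = 1 + 2 = 3
Critical path = max dist = 10

10


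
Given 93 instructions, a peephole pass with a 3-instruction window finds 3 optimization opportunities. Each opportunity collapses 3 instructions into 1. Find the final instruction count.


Each match removes 2 instructions.
Total removed = 3 * 2 = 6
Remaining = 93 - 6 = 87

87


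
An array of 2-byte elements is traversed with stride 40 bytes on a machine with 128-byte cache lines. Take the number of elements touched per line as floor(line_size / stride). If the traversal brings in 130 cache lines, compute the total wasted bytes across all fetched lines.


Elements per line = floor(128 / 40) = 3
Bytes used per line = 3 * 2 = 6
Wasted per line = 128 - 6 = 122
Total wasted = 122 * 130 = 15860

15860


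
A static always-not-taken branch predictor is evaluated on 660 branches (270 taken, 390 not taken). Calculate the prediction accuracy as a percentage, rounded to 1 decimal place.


Predictor: always-not-taken
Correct predictions = 390
Accuracy = 390 / 660 * 100 = 59.1%

59.1


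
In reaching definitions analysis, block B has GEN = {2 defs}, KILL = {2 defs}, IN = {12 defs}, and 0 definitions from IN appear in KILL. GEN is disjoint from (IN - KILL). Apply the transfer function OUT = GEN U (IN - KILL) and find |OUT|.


IN - KILL: 12 - 0 = 12 surviving definitions
OUT = GEN + surviving = 2 + 12 = 14

14


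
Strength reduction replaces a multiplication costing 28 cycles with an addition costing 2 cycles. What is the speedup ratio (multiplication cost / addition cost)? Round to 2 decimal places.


Ratio = mult_cost / add_cost = 28 / 2 = 14.0

14.0


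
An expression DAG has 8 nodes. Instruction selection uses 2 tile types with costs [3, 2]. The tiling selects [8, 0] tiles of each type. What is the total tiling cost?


Total cost = sum(count_i * cost_i)
= 8*3 + 0*2
= 24

24


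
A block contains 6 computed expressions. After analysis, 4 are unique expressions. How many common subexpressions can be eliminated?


CSE count = total expressions - unique expressions
= 6 - 4 = 2

2


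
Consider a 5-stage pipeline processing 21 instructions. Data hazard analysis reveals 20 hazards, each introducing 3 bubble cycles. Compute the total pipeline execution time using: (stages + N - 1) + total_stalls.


Base cycles = 5 + 21 - 1 = 25
Total stalls = 20 * 3 = 60
Total = 25 + 60 = 85

85


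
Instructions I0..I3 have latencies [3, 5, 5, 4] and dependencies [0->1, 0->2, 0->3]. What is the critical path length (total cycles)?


Compute longest path through dependency graph: dist(Ik) = max over predecessors of dist + latency(Ik).
dist(I0) = latency 3 = 3
dist(I1) = dist(I0) + 5 = 3 + 5 = 8
dist(I2) = dist(I0) + 5 = 3 + 5 = 8
dist(I3) = dist(I0) + 4 = 3 + 4 = 7
Critical path = max dist = 8

8


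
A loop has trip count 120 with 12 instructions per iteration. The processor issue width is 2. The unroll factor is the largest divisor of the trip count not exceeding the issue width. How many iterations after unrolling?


Largest divisor of 120 <= 2 is 2
New iterations = 120 / 2 = 60

60


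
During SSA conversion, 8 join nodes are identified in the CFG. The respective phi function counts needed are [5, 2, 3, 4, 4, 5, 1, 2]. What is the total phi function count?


Total phi functions = sum of phi functions at each join node
= 5 + 2 + 3 + 4 + 4 + 5 + 1 + 2 = 26

26


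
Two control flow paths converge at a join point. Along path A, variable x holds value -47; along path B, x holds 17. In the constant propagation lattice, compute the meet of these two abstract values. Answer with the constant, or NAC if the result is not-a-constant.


Meet operation: if both paths give the same constant, result is that constant; if they differ, result is NAC (not-a-constant).
Path A: -47, Path B: 17 -> differ
Result: not-a-constant -> NAC

NAC


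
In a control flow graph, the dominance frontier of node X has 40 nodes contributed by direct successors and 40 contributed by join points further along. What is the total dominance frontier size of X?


DF(X) = direct successor contributions + join point contributions
= 40 + 40 = 80

80


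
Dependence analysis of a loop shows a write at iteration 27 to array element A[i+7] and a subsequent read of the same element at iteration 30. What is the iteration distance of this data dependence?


Distance = read iteration - write iteration
= 30 - 27 = 3

3


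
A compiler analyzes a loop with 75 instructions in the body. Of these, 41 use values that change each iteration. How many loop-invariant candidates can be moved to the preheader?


Invariant candidates = total - loop-dependent
= 75 - 41 = 34

34


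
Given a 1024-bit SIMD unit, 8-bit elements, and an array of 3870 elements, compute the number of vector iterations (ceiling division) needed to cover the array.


Width = 1024 / 8 = 128 elements per vector op
Iterations = ceil(3870 / 128) = 31

31


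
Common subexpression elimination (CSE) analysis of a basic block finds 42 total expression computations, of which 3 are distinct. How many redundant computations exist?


CSE count = total expressions - unique expressions
= 42 - 3 = 39

39


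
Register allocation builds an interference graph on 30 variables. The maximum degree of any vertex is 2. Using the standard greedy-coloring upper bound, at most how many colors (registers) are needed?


Greedy coloring never needs more than (max_degree + 1) colors: when coloring a vertex, at most max_degree neighbors are already colored.
Upper bound = 2 + 1 = 3

3


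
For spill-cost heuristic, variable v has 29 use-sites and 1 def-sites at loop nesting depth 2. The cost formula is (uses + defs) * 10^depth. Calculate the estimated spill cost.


uses + defs = 29 + 1 = 30
10^2 = 100
Spill cost = 30 * 100 = 3000

3000


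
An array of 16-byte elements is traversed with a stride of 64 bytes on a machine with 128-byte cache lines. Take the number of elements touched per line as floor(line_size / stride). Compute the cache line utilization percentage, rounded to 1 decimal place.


Elements per cache line = floor(128 / 64) = 2
Bytes used = 2 * 16 = 32
Utilization = 32 / 128 * 100 = 25.0%

25.0


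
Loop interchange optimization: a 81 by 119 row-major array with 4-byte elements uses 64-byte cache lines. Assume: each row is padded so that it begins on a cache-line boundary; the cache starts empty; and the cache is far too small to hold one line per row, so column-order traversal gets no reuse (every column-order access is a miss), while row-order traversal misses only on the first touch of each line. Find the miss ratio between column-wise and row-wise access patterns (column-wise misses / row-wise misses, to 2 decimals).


Each row occupies 119 * 4 = 476 bytes and starts on a line boundary, so it spans ceil(476 / 64) = 8 cache lines.
Row-major traversal misses (one per line touched): 81 * ceil(119 * 4 / 64) = 648
Column-major traversal misses (no reuse, every access misses): 81 * 119 = 9639
Ratio = 9639 / 648 = 14.88

14.88


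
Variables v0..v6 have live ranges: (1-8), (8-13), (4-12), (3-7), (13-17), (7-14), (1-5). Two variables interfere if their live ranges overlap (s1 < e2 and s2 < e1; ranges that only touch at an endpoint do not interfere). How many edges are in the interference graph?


Check all pairs for overlapping intervals.
Two intervals (s1,e1) and (s2,e2) overlap if s1 < e2 and s2 < e1.
v0 (1-8) vs v1..v6: overlaps v2, v3, v5, v6 -> 4
v1 (8-13) vs v2..v6: overlaps v2, v5 -> 2
v2 (4-12) vs v3..v6: overlaps v3, v5, v6 -> 3
v3 (3-7) vs v4..v6: overlaps v6 -> 1
v4 (13-17) vs v5..v6: overlaps v5 -> 1
v5 (7-14) vs v6: overlaps none -> 0
Total overlapping pairs = 4 + 2 + 3 + 1 + 1 + 0 = 11

11


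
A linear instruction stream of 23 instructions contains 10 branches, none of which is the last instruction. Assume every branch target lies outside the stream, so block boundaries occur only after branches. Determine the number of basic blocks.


With no in-sequence branch targets, the leaders are the first instruction plus the instruction after each branch.
Number of basic blocks = branches + 1
= 10 + 1 = 11

11


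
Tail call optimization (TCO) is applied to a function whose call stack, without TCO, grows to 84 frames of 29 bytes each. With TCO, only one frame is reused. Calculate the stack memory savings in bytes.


Without TCO: 84 * 29 = 2436 bytes
With TCO: reuse 1 frame = 29 bytes
Savings = 2436 - 29 = 2407

2407


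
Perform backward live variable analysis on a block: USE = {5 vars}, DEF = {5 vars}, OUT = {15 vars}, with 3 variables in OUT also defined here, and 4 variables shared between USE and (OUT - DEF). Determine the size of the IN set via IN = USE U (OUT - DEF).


OUT - DEF: 15 - 3 = 12
|IN| = |USE| + |OUT - DEF| - |USE ∩ (OUT - DEF)| = 5 + 12 - 4 = 13

13


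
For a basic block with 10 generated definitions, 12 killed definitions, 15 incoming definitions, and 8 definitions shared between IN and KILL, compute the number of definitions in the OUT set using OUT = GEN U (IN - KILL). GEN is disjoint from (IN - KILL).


IN - KILL: 15 - 8 = 7 surviving definitions
OUT = GEN + surviving = 10 + 7 = 17

17


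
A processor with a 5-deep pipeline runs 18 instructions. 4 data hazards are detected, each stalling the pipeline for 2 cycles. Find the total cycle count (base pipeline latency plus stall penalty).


Base cycles = 5 + 18 - 1 = 22
Total stalls = 4 * 2 = 8
Total = 22 + 8 = 30

30


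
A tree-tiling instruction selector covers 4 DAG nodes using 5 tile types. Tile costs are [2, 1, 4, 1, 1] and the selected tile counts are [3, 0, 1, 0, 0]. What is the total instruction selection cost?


Total cost = sum(count_i * cost_i)
= 3*2 + 0*1 + 1*4 + 0*1 + 0*1
= 10

10


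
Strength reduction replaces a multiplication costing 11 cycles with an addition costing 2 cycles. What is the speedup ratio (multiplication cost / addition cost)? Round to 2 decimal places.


Ratio = mult_cost / add_cost = 11 / 2 = 5.5

5.5


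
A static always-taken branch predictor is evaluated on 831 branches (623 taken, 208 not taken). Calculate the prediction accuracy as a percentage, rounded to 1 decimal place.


Predictor: always-taken
Correct predictions = 623
Accuracy = 623 / 831 * 100 = 75.0%

75.0


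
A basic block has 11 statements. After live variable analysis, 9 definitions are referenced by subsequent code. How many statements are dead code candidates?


Dead code = total statements - live definitions
= 11 - 9 = 2

2


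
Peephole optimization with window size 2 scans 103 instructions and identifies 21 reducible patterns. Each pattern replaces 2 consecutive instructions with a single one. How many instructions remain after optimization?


Each match removes 1 instructions.
Total removed = 21 * 1 = 21
Remaining = 103 - 21 = 82

82


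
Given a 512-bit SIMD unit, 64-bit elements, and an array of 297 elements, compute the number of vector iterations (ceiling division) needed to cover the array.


Width = 512 / 64 = 8 elements per vector op
Iterations = ceil(297 / 8) = 38

38


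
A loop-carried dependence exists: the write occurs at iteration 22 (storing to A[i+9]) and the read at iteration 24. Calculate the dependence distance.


Distance = read iteration - write iteration
= 24 - 22 = 2

2


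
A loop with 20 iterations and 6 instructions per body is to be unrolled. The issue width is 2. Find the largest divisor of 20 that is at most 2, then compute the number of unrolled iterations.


Largest divisor of 20 <= 2 is 2
New iterations = 20 / 2 = 10

10


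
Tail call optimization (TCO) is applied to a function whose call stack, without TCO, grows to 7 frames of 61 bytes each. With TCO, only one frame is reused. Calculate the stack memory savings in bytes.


Without TCO: 7 * 61 = 427 bytes
With TCO: reuse 1 frame = 61 bytes
Savings = 427 - 61 = 366

366


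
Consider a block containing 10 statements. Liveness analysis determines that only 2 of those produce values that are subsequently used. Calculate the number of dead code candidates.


Dead code = total statements - live definitions
= 10 - 2 = 8

8


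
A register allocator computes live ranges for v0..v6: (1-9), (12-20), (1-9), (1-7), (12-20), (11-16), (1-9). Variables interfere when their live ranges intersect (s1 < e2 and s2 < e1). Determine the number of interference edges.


Check all pairs for overlapping intervals.
Two intervals (s1,e1) and (s2,e2) overlap if s1 < e2 and s2 < e1.
v0 (1-9) vs v1..v6: overlaps v2, v3, v6 -> 3
v1 (12-20) vs v2..v6: overlaps v4, v5 -> 2
v2 (1-9) vs v3..v6: overlaps v3, v6 -> 2
v3 (1-7) vs v4..v6: overlaps v6 -> 1
v4 (12-20) vs v5..v6: overlaps v5 -> 1
v5 (11-16) vs v6: overlaps none -> 0
Total overlapping pairs = 3 + 2 + 2 + 1 + 1 + 0 = 9

9


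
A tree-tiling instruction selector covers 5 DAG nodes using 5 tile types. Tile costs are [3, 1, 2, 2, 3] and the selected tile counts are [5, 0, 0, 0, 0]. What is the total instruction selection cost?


Total cost = sum(count_i * cost_i)
= 5*3 + 0*1 + 0*2 + 0*2 + 0*3
= 15

15


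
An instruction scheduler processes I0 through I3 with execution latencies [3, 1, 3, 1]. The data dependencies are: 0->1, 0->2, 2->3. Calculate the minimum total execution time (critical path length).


Compute longest path through dependency graph: dist(Ik) = max over predecessors of dist + latency(Ik).
dist(I0) = latency 3 = 3
dist(I1) = dist(I0) + 1 = 3 + 1 = 4
dist(I2) = dist(I0) + 3 = 3 + 3 = 6
dist(I3) = dist(I2) + 1 = 6 + 1 = 7
Critical path = max dist = 7

7


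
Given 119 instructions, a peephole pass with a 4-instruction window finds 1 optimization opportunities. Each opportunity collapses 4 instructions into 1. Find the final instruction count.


Each match removes 3 instructions.
Total removed = 1 * 3 = 3
Remaining = 119 - 3 = 116

116


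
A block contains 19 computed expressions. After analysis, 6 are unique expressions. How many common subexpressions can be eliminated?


CSE count = total expressions - unique expressions
= 19 - 6 = 13

13


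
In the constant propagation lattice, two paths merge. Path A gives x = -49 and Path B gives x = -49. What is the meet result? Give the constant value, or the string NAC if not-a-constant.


Meet operation: if both paths give the same constant, result is that constant; if they differ, result is NAC (not-a-constant).
Path A: -49, Path B: -49 -> equal
Result: constant -> -49

-49


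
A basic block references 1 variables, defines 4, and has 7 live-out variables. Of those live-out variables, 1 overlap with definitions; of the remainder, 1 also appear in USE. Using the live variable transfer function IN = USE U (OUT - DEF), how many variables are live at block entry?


OUT - DEF: 7 - 1 = 6
|IN| = |USE| + |OUT - DEF| - |USE ∩ (OUT - DEF)| = 1 + 6 - 1 = 6

6


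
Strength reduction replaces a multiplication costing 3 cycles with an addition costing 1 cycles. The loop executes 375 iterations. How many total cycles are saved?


Per-iteration saving = 3 - 1 = 2
Total saved = 375 * 2 = 750

750


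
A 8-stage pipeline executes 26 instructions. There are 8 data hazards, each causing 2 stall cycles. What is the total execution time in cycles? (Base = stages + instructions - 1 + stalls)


Base cycles = 8 + 26 - 1 = 33
Total stalls = 8 * 2 = 16
Total = 33 + 16 = 49

49


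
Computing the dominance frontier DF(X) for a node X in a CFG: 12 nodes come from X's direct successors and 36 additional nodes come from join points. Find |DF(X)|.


DF(X) = direct successor contributions + join point contributions
= 12 + 36 = 48

48


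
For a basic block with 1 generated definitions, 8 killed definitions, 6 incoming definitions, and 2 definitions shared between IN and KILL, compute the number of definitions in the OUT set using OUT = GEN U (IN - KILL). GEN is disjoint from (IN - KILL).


IN - KILL: 6 - 2 = 4 surviving definitions
OUT = GEN + surviving = 1 + 4 = 5

5


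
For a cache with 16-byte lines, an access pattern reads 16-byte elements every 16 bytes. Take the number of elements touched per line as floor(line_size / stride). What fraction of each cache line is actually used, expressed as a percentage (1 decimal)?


Elements per cache line = floor(16 / 16) = 1
Bytes used = 1 * 16 = 16
Utilization = 16 / 16 * 100 = 100.0%

100.0


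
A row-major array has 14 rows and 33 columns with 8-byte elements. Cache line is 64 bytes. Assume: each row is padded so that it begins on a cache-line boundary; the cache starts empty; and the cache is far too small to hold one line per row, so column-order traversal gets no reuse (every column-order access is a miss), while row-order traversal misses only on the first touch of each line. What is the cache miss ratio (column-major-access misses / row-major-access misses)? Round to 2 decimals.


Each row occupies 33 * 8 = 264 bytes and starts on a line boundary, so it spans ceil(264 / 64) = 5 cache lines.
Row-major traversal misses (one per line touched): 14 * ceil(33 * 8 / 64) = 70
Column-major traversal misses (no reuse, every access misses): 14 * 33 = 462
Ratio = 462 / 70 = 6.6

6.6


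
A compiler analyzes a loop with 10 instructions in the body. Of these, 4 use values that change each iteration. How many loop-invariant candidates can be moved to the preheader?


Invariant candidates = total - loop-dependent
= 10 - 4 = 6

6


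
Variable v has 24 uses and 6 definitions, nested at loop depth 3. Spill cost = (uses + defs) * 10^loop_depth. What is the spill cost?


uses + defs = 24 + 6 = 30
10^3 = 1000
Spill cost = 30 * 1000 = 30000

30000


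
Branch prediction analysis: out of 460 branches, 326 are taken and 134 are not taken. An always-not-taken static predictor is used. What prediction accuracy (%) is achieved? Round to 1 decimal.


Predictor: always-not-taken
Correct predictions = 134
Accuracy = 134 / 460 * 100 = 29.1%

29.1


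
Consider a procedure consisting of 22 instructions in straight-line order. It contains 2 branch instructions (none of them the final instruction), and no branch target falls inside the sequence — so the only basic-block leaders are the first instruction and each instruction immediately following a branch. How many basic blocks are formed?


With no in-sequence branch targets, the leaders are the first instruction plus the instruction after each branch.
Number of basic blocks = branches + 1
= 2 + 1 = 3

3
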